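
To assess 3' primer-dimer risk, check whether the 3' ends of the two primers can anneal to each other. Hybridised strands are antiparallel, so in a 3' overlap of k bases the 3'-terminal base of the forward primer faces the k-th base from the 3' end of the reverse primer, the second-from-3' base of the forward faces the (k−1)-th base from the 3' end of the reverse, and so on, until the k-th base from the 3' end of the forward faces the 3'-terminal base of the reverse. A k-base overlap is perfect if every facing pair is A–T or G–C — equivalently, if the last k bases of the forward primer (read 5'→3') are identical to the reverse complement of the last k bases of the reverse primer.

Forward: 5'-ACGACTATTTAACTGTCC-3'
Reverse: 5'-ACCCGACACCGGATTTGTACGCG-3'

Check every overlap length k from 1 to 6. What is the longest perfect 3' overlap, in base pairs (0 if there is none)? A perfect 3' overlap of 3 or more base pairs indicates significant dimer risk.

Last 6 bases (5'→3') — forward …CTGTCC, reverse …TACGCG.
Reverse complement of the reverse primer's last 6 bases: CGCGTA; its first k bases are the reverse complement of the reverse primer's last k bases, so a perfect k-base overlap needs the forward primer's last k bases to equal them.
Comparing (forward last k vs required): k=1: C vs C ✓; k=2: CC vs CG ✗; k=3: TCC vs CGC ✗; k=4: GTCC vs CGCG ✗; k=5: TGTCC vs CGCGT ✗; k=6: CTGTCC vs CGCGTA ✗.
Only k = 1 is perfect, so the longest perfect 3' overlap is 1.

Longest perfect overlap: 1 complementary base pair; below the dimer-risk threshold (threshold 3).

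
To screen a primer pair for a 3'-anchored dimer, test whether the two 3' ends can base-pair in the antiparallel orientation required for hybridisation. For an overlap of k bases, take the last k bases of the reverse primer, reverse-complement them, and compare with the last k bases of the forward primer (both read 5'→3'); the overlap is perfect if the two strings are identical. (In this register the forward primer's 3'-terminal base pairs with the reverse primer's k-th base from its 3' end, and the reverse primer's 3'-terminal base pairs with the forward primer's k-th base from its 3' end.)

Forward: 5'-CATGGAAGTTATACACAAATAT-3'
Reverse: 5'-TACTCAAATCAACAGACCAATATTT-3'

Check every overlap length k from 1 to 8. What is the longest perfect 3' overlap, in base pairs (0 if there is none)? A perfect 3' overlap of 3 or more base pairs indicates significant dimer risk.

Longest perfect overlap: 6 complementary base pairs; significant dimer risk (threshold 3).

Last 8 bases (5'→3') — forward …ACAAATAT, reverse …CAATATTT.
Reverse complement of the reverse primer's last 8 bases: AAATATTG; its first k bases are the reverse complement of the reverse primer's last k bases, so a perfect k-base overlap needs the forward primer's last k bases to equal them.
Comparing (forward last k vs required): k=1: T vs A ✗; k=2: AT vs AA ✗; k=3: TAT vs AAA ✗; k=4: ATAT vs AAAT ✗; k=5: AATAT vs AAATA ✗; k=6: AAATAT vs AAATAT ✓; k=7: CAAATAT vs AAATATT ✗; k=8: ACAAATAT vs AAATATTG ✗.
Only k = 6 is perfect, so the longest perfect 3' overlap is 6.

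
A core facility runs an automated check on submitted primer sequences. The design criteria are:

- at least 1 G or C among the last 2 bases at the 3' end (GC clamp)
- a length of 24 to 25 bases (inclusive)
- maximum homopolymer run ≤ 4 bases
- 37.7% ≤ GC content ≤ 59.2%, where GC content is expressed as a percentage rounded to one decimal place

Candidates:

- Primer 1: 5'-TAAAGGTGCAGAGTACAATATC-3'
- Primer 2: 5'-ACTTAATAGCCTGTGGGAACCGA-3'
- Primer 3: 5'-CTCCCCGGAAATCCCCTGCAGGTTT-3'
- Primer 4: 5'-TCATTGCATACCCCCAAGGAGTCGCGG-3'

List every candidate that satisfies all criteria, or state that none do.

Primer 1 (22 nt, A=9 T=5 G=5 C=3): 3' end TC has 1 G/C ✓; length 22, outside 24–25 ✗; longest run = 3 ✓; GC 8/22 = 36.4%, outside 37.7–59.2% ✗ — fails.
Primer 2 (23 nt, A=7 T=5 G=6 C=5): 3' end GA has 1 G/C ✓; length 23, outside 24–25 ✗; longest run = 3 ✓; GC 11/23 = 47.8% ✓ — fails.
Primer 3 (25 nt, A=4 T=6 G=5 C=10): 3' end TT has 0 G/C, need ≥1 ✗; length 25 ✓; longest run = 4 ✓; GC 15/25 = 60.0%, outside 37.7–59.2% ✗ — fails.
Primer 4 (27 nt, A=6 T=5 G=7 C=9): 3' end GG has 2 G/C ✓; length 27, outside 24–25 ✗; longest run = 5, exceeds 4 ✗; GC 16/27 = 59.3%, outside 37.7–59.2% ✗ — fails.

None of the candidates satisfy all criteria.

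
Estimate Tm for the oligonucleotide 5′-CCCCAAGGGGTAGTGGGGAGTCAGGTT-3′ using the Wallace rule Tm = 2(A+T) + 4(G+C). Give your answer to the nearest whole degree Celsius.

Base counts: A=5, T=5, G=12, C=5 (length 27).
Tm = 2·(5+5) + 4·(12+5) = 2·10 + 4·17 = 20 + 68 = 88°C.

88°C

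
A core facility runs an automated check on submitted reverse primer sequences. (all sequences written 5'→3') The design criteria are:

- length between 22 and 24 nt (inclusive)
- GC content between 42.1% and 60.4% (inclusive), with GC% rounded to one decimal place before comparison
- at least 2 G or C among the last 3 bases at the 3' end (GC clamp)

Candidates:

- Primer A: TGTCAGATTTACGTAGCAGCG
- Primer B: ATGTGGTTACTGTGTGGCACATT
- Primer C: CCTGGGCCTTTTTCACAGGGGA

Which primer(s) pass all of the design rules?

Primer A (21 nt, A=5 T=6 G=6 C=4): length 21, outside 22–24 ✗; GC 10/21 = 47.6% ✓; 3' end GCG has 3 G/C ✓ — fails.
Primer B (23 nt, A=4 T=9 G=7 C=3): length 23 ✓; GC 10/23 = 43.5% ✓; 3' end ATT has 0 G/C, need ≥2 ✗ — fails.
Primer C (22 nt, A=3 T=6 G=7 C=6): length 22 ✓; GC 13/22 = 59.1% ✓; 3' end GGA has 2 G/C ✓ — passes.

Primer C only.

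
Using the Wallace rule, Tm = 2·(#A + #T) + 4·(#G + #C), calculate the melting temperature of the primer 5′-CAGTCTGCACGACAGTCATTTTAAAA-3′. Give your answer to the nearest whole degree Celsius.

72°C

Base counts: A=9, T=7, G=4, C=6 (length 26).
Tm = 2·(9+7) + 4·(4+6) = 2·16 + 4·10 = 32 + 40 = 72°C.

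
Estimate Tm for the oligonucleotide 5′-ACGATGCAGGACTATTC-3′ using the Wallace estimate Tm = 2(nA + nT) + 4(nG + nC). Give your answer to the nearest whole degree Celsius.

Base counts: A=5, T=4, G=4, C=4 (length 17).
Tm = 2·(5+4) + 4·(4+4) = 2·9 + 4·8 = 18 + 32 = 50°C.

50°C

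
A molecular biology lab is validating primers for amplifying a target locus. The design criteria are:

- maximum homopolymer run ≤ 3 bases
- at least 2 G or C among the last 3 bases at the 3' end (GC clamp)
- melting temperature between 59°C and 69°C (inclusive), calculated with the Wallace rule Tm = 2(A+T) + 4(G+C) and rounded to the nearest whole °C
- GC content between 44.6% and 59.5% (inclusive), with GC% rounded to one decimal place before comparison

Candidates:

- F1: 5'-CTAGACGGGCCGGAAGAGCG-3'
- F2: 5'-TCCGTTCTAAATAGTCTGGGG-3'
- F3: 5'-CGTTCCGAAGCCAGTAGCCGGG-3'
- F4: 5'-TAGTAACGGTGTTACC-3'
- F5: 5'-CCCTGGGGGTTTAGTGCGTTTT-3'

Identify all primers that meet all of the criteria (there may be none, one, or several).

F1 (20 nt, A=5 T=1 G=9 C=5): longest run = 3 ✓; 3' end GCG has 3 G/C ✓; Tm = 2·6 + 4·14 = 68°C ✓; GC 14/20 = 70.0%, outside 44.6–59.5% ✗ — fails.
F2 (21 nt, A=4 T=7 G=6 C=4): longest run = 4, exceeds 3 ✗; 3' end GGG has 3 G/C ✓; Tm = 2·11 + 4·10 = 62°C ✓; GC 10/21 = 47.6% ✓ — fails.
F3 (22 nt, A=4 T=3 G=8 C=7): longest run = 3 ✓; 3' end GGG has 3 G/C ✓; Tm = 2·7 + 4·15 = 74°C, outside 59–69°C ✗; GC 15/22 = 68.2%, outside 44.6–59.5% ✗ — fails.
F4 (16 nt, A=4 T=5 G=4 C=3): longest run = 2 ✓; 3' end ACC has 2 G/C ✓; Tm = 2·9 + 4·7 = 46°C, outside 59–69°C ✗; GC 7/16 = 43.8%, outside 44.6–59.5% ✗ — fails.
F5 (22 nt, A=1 T=9 G=8 C=4): longest run = 5, exceeds 3 ✗; 3' end TTT has 0 G/C, need ≥2 ✗; Tm = 2·10 + 4·12 = 68°C ✓; GC 12/22 = 54.5% ✓ — fails.

None of the candidates satisfy all criteria.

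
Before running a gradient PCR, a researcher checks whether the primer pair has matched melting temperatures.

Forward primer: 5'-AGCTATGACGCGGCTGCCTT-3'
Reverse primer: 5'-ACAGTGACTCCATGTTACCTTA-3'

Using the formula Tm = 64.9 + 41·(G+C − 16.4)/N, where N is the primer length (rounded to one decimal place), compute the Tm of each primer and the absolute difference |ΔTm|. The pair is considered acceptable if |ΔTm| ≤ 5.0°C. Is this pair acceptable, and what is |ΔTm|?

|ΔTm| = 4.8°C; the pair is acceptable.

Forward: G+C = 12, N = 20 → Tm = 64.9 + 41·(12 − 16.4)/20 = 55.9°C.
Reverse: G+C = 9, N = 22 → Tm = 64.9 + 41·(9 − 16.4)/22 = 51.1°C.
|ΔTm| = |55.9 − 51.1| = 4.8°C, ≤ 5.0°C.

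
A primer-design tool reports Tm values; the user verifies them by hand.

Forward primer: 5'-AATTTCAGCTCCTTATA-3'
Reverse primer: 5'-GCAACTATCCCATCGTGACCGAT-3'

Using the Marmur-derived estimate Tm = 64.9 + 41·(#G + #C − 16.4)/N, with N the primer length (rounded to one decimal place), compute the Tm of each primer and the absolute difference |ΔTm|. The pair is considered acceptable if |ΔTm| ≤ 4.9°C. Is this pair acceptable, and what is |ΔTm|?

|ΔTm| = 19.7°C; the pair is not acceptable.

Forward: G+C = 5, N = 17 → Tm = 64.9 + 41·(5 − 16.4)/17 = 37.4°C.
Reverse: G+C = 12, N = 23 → Tm = 64.9 + 41·(12 − 16.4)/23 = 57.1°C.
|ΔTm| = |37.4 − 57.1| = 19.7°C, > 4.9°C.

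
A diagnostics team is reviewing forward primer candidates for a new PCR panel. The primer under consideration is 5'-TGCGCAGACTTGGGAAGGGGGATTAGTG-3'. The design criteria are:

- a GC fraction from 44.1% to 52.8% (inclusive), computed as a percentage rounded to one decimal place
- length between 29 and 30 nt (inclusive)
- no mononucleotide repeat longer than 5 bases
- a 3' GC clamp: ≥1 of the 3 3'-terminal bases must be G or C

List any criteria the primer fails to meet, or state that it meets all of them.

Base counts: A=6, T=6, G=13, C=3 (length 28).
GC content: GC 16/28 = 57.1%, outside 44.1–52.8% ✗
length: length 28, outside 29–30 ✗
homopolymer run: longest run = 5 ✓
GC clamp: 3' end GTG has 2 G/C ✓

Fails: GC content, length.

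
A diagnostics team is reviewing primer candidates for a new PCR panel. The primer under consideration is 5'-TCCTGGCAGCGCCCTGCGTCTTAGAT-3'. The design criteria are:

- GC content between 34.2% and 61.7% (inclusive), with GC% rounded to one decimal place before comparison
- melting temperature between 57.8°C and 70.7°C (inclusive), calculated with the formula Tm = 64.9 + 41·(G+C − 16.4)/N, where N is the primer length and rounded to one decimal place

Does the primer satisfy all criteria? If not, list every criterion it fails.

Meets all criteria.

Base counts: A=3, T=7, G=7, C=9 (length 26).
GC content: GC 16/26 = 61.5% ✓
Tm: Tm = 64.9 + 41·(16 − 16.4)/26 = 64.3°C ✓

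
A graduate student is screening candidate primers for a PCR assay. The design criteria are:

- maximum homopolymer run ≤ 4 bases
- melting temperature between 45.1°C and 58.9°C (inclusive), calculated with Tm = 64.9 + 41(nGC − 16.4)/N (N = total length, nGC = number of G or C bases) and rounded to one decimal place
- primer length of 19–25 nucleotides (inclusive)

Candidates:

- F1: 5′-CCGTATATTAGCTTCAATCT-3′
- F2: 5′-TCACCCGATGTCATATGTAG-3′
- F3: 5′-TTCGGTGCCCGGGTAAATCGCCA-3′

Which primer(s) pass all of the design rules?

F1 (20 nt, A=5 T=8 G=2 C=5): longest run = 2 ✓; Tm = 64.9 + 41·(7 − 16.4)/20 = 45.6°C ✓; length 20 ✓ — passes.
F2 (20 nt, A=5 T=6 G=4 C=5): longest run = 3 ✓; Tm = 64.9 + 41·(9 − 16.4)/20 = 49.7°C ✓; length 20 ✓ — passes.
F3 (23 nt, A=4 T=5 G=7 C=7): longest run = 3 ✓; Tm = 64.9 + 41·(14 − 16.4)/23 = 60.6°C, outside 45.1–58.9°C ✗; length 23 ✓ — fails.

F1 and F2.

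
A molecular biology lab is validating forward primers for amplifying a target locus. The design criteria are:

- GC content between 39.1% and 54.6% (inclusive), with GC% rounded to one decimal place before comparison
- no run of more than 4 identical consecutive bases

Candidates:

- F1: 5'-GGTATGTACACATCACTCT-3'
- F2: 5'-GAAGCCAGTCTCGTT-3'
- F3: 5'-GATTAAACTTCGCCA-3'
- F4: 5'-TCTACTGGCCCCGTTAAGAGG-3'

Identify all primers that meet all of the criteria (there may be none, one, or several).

F1 (19 nt, A=5 T=6 G=3 C=5): GC 8/19 = 42.1% ✓; longest run = 2 ✓ — passes.
F2 (15 nt, A=3 T=4 G=4 C=4): GC 8/15 = 53.3% ✓; longest run = 2 ✓ — passes.
F3 (15 nt, A=5 T=4 G=2 C=4): GC 6/15 = 40.0% ✓; longest run = 3 ✓ — passes.
F4 (21 nt, A=4 T=5 G=6 C=6): GC 12/21 = 57.1%, outside 39.1–54.6% ✗; longest run = 4 ✓ — fails.

F1, F2 and F3.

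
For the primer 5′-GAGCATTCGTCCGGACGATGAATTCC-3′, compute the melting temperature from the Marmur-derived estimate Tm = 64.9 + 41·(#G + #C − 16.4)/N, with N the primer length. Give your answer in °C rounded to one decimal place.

Base counts: A=6, T=6, G=7, C=7; G+C = 14, N = 26.
Tm = 64.9 + 41·(14 − 16.4)/26 = 64.9 + -98.40/26 = 61.1°C.

61.1°C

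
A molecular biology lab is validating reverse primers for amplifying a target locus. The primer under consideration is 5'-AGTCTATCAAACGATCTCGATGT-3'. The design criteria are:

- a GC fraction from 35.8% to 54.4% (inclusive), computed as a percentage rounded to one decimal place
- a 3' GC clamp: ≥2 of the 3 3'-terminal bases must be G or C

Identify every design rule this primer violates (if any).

Fails: GC clamp.

Base counts: A=7, T=7, G=4, C=5 (length 23).
GC content: GC 9/23 = 39.1% ✓
GC clamp: 3' end TGT has 1 G/C, need ≥2 ✗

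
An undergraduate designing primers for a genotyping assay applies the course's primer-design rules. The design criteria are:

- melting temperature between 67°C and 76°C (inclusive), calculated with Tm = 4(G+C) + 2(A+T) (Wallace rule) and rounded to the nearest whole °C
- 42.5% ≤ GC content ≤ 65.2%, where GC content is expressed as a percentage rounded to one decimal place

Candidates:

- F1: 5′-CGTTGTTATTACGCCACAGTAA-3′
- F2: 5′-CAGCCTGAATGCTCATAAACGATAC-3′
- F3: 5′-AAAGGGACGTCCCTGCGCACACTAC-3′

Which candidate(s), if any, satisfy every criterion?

F2 only.

F1 (22 nt, A=6 T=7 G=4 C=5): Tm = 2·13 + 4·9 = 62°C, outside 67–76°C ✗; GC 9/22 = 40.9%, outside 42.5–65.2% ✗ — fails.
F2 (25 nt, A=9 T=5 G=4 C=7): Tm = 2·14 + 4·11 = 72°C ✓; GC 11/25 = 44.0% ✓ — passes.
F3 (25 nt, A=7 T=3 G=6 C=9): Tm = 2·10 + 4·15 = 80°C, outside 67–76°C ✗; GC 15/25 = 60.0% ✓ — fails.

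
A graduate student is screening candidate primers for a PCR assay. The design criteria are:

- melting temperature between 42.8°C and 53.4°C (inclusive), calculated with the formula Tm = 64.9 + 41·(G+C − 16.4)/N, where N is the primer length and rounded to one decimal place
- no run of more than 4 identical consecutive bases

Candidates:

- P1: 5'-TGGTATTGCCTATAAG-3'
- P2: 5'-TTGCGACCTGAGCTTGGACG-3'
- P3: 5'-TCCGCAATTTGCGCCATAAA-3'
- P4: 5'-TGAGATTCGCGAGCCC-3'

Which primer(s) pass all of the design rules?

P1 (16 nt, A=4 T=6 G=4 C=2): Tm = 64.9 + 41·(6 − 16.4)/16 = 38.3°C, outside 42.8–53.4°C ✗; longest run = 2 ✓ — fails.
P2 (20 nt, A=3 T=5 G=7 C=5): Tm = 64.9 + 41·(12 − 16.4)/20 = 55.9°C, outside 42.8–53.4°C ✗; longest run = 2 ✓ — fails.
P3 (20 nt, A=6 T=5 G=3 C=6): Tm = 64.9 + 41·(9 − 16.4)/20 = 49.7°C ✓; longest run = 3 ✓ — passes.
P4 (16 nt, A=3 T=3 G=5 C=5): Tm = 64.9 + 41·(10 − 16.4)/16 = 48.5°C ✓; longest run = 3 ✓ — passes.

P3 and P4.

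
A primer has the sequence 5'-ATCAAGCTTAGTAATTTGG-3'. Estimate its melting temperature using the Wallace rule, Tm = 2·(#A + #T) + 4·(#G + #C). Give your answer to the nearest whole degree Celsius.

50°C

Base counts: A=6, T=7, G=4, C=2 (length 19).
Tm = 2·(6+7) + 4·(4+2) = 2·13 + 4·6 = 26 + 24 = 50°C.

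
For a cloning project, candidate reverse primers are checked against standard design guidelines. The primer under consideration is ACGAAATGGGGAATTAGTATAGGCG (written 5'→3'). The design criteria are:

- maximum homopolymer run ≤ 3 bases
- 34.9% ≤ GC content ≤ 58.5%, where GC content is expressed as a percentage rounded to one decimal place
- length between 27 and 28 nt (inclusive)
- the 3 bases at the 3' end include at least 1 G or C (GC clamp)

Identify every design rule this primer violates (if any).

Fails: homopolymer run, length.

Base counts: A=9, T=5, G=9, C=2 (length 25).
homopolymer run: longest run = 4, exceeds 3 ✗
GC content: GC 11/25 = 44.0% ✓
length: length 25, outside 27–28 ✗
GC clamp: 3' end GCG has 3 G/C ✓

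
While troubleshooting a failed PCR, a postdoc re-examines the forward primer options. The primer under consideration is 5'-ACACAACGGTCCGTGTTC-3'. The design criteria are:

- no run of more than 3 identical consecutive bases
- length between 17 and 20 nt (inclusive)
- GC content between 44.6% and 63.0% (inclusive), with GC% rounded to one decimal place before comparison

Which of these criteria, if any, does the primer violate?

Meets all criteria.

Base counts: A=4, T=4, G=4, C=6 (length 18).
homopolymer run: longest run = 2 ✓
length: length 18 ✓
GC content: GC 10/18 = 55.6% ✓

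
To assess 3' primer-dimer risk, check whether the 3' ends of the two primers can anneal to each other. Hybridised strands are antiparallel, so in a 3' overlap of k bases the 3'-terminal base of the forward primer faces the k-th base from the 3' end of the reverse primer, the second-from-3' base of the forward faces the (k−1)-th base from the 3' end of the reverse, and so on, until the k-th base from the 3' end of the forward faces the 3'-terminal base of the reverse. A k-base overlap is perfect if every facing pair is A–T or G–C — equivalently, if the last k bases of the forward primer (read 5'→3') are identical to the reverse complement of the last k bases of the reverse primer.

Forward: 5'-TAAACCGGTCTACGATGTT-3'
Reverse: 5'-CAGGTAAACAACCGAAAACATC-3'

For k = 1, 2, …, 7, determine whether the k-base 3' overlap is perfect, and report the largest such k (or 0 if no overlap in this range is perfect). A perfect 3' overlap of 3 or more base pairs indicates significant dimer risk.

Longest perfect overlap: 6 complementary base pairs; significant dimer risk (threshold 3).

Last 7 bases (5'→3') — forward …CGATGTT, reverse …AAACATC.
Reverse complement of the reverse primer's last 7 bases: GATGTTT; its first k bases are the reverse complement of the reverse primer's last k bases, so a perfect k-base overlap needs the forward primer's last k bases to equal them.
Comparing (forward last k vs required): k=1: T vs G ✗; k=2: TT vs GA ✗; k=3: GTT vs GAT ✗; k=4: TGTT vs GATG ✗; k=5: ATGTT vs GATGT ✗; k=6: GATGTT vs GATGTT ✓; k=7: CGATGTT vs GATGTTT ✗.
Only k = 6 is perfect, so the longest perfect 3' overlap is 6.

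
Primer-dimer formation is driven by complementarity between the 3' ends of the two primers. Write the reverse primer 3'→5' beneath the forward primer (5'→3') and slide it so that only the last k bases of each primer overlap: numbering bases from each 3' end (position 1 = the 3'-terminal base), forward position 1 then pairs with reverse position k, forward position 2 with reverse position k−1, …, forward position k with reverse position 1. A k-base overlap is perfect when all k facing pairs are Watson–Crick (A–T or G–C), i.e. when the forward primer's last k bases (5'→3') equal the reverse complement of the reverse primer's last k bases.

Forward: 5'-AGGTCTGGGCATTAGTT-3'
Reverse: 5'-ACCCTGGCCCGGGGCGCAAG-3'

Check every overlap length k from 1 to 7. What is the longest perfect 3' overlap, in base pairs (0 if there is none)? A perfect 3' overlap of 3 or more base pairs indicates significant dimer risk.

Longest perfect overlap: 0 complementary base pairs; below the dimer-risk threshold (threshold 3).

Last 7 bases (5'→3') — forward …ATTAGTT, reverse …GCGCAAG.
Reverse complement of the reverse primer's last 7 bases: CTTGCGC; its first k bases are the reverse complement of the reverse primer's last k bases, so a perfect k-base overlap needs the forward primer's last k bases to equal them.
Comparing (forward last k vs required): k=1: T vs C ✗; k=2: TT vs CT ✗; k=3: GTT vs CTT ✗; k=4: AGTT vs CTTG ✗; k=5: TAGTT vs CTTGC ✗; k=6: TTAGTT vs CTTGCG ✗; k=7: ATTAGTT vs CTTGCGC ✗.
No overlap length from 1 to 7 is perfect, so the longest perfect 3' overlap is 0.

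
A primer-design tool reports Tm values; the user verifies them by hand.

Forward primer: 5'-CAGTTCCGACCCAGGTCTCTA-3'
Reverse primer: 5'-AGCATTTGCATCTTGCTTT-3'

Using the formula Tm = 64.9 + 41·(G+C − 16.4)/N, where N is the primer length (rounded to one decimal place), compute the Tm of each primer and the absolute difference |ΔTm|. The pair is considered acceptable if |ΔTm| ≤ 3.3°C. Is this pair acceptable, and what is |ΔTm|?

|ΔTm| = 11.7°C; the pair is not acceptable.

Forward: G+C = 12, N = 21 → Tm = 64.9 + 41·(12 − 16.4)/21 = 56.3°C.
Reverse: G+C = 7, N = 19 → Tm = 64.9 + 41·(7 − 16.4)/19 = 44.6°C.
|ΔTm| = |56.3 − 44.6| = 11.7°C, > 3.3°C.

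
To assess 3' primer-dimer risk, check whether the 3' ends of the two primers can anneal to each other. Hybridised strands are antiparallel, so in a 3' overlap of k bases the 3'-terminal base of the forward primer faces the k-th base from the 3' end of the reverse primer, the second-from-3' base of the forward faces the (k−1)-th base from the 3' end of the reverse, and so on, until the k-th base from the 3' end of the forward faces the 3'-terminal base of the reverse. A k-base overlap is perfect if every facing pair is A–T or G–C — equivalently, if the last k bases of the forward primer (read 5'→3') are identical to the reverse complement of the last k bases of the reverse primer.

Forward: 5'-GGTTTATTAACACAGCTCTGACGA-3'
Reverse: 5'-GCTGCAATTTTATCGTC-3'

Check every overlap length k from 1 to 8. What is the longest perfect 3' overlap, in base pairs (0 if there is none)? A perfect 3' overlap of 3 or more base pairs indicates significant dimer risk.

Longest perfect overlap: 5 complementary base pairs; significant dimer risk (threshold 3).

Last 8 bases (5'→3') — forward …TCTGACGA, reverse …TTATCGTC.
Reverse complement of the reverse primer's last 8 bases: GACGATAA; its first k bases are the reverse complement of the reverse primer's last k bases, so a perfect k-base overlap needs the forward primer's last k bases to equal them.
Comparing (forward last k vs required): k=1: A vs G ✗; k=2: GA vs GA ✓; k=3: CGA vs GAC ✗; k=4: ACGA vs GACG ✗; k=5: GACGA vs GACGA ✓; k=6: TGACGA vs GACGAT ✗; k=7: CTGACGA vs GACGATA ✗; k=8: TCTGACGA vs GACGATAA ✗.
Perfect overlaps at k = 2, 5; the largest is 5.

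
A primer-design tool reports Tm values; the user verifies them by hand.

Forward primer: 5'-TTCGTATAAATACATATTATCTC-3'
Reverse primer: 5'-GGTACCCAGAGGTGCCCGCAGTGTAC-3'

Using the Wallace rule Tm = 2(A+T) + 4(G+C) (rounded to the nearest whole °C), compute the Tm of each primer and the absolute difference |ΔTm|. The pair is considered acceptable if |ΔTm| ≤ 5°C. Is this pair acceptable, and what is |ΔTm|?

|ΔTm| = 30°C; the pair is not acceptable.

Forward: A=8 T=10 G=1 C=4 → Tm = 2·18 + 4·5 = 56°C.
Reverse: A=5 T=4 G=9 C=8 → Tm = 2·9 + 4·17 = 86°C.
|ΔTm| = |56 − 86| = 30°C, > 5°C.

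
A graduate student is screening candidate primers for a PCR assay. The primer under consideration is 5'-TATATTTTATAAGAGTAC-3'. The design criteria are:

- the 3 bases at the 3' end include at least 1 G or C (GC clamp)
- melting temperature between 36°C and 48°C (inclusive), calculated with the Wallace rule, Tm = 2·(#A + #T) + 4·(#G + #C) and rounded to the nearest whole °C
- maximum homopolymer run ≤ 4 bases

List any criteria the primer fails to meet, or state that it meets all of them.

Base counts: A=7, T=8, G=2, C=1 (length 18).
GC clamp: 3' end TAC has 1 G/C ✓
Tm: Tm = 2·15 + 4·3 = 42°C ✓
homopolymer run: longest run = 4 ✓

Meets all criteria.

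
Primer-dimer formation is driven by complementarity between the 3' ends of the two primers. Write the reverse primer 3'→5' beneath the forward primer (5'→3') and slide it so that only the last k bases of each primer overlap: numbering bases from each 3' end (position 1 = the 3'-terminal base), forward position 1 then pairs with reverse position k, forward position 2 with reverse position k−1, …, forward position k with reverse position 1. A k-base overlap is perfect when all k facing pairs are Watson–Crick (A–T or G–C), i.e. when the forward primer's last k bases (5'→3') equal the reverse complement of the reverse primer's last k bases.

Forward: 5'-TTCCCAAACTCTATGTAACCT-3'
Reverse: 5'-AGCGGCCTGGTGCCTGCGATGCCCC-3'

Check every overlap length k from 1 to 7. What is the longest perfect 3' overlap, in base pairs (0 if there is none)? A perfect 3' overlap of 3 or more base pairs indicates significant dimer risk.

Last 7 bases (5'→3') — forward …GTAACCT, reverse …ATGCCCC.
Reverse complement of the reverse primer's last 7 bases: GGGGCAT; its first k bases are the reverse complement of the reverse primer's last k bases, so a perfect k-base overlap needs the forward primer's last k bases to equal them.
Comparing (forward last k vs required): k=1: T vs G ✗; k=2: CT vs GG ✗; k=3: CCT vs GGG ✗; k=4: ACCT vs GGGG ✗; k=5: AACCT vs GGGGC ✗; k=6: TAACCT vs GGGGCA ✗; k=7: GTAACCT vs GGGGCAT ✗.
No overlap length from 1 to 7 is perfect, so the longest perfect 3' overlap is 0.

Longest perfect overlap: 0 complementary base pairs; below the dimer-risk threshold (threshold 3).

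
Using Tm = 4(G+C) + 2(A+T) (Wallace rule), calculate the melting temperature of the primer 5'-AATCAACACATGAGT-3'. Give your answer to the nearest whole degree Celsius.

40°C

Base counts: A=7, T=3, G=2, C=3 (length 15).
Tm = 2·(7+3) + 4·(2+3) = 2·10 + 4·5 = 20 + 20 = 40°C.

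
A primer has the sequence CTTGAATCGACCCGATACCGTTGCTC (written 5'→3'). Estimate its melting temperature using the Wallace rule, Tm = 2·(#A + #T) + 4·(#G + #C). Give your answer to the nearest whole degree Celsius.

80°C

Base counts: A=5, T=7, G=5, C=9 (length 26).
Tm = 2·(5+7) + 4·(5+9) = 2·12 + 4·14 = 24 + 56 = 80°C.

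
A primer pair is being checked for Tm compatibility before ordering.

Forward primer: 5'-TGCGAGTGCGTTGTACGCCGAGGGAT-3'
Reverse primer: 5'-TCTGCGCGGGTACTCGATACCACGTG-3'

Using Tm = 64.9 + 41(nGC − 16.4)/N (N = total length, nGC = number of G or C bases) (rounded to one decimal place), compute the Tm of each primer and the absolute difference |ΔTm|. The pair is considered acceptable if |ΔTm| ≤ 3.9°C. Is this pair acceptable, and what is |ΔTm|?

|ΔTm| = 0.0°C; the pair is acceptable.

Forward: G+C = 16, N = 26 → Tm = 64.9 + 41·(16 − 16.4)/26 = 64.3°C.
Reverse: G+C = 16, N = 26 → Tm = 64.9 + 41·(16 − 16.4)/26 = 64.3°C.
|ΔTm| = |64.3 − 64.3| = 0.0°C, ≤ 3.9°C.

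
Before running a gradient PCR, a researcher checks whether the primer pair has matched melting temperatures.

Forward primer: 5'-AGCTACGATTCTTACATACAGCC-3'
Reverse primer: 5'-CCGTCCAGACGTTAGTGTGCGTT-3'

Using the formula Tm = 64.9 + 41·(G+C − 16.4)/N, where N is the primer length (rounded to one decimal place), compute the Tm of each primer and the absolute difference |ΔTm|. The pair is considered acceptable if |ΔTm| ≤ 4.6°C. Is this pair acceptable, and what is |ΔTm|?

|ΔTm| = 5.3°C; the pair is not acceptable.

Forward: G+C = 10, N = 23 → Tm = 64.9 + 41·(10 − 16.4)/23 = 53.5°C.
Reverse: G+C = 13, N = 23 → Tm = 64.9 + 41·(13 − 16.4)/23 = 58.8°C.
|ΔTm| = |53.5 − 58.8| = 5.3°C, > 4.6°C.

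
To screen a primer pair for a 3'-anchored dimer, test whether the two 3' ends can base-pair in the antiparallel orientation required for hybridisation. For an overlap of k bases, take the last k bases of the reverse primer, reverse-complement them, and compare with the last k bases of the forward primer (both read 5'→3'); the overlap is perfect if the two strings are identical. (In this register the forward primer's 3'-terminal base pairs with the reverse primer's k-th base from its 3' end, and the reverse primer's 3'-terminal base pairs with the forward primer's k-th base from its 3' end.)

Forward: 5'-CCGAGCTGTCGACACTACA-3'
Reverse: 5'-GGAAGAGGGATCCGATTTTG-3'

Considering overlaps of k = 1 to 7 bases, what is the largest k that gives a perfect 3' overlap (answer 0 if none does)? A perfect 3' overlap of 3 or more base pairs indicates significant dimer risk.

Longest perfect overlap: 2 complementary base pairs; below the dimer-risk threshold (threshold 3).

Last 7 bases (5'→3') — forward …CACTACA, reverse …GATTTTG.
Reverse complement of the reverse primer's last 7 bases: CAAAATC; its first k bases are the reverse complement of the reverse primer's last k bases, so a perfect k-base overlap needs the forward primer's last k bases to equal them.
Comparing (forward last k vs required): k=1: A vs C ✗; k=2: CA vs CA ✓; k=3: ACA vs CAA ✗; k=4: TACA vs CAAA ✗; k=5: CTACA vs CAAAA ✗; k=6: ACTACA vs CAAAAT ✗; k=7: CACTACA vs CAAAATC ✗.
Only k = 2 is perfect, so the longest perfect 3' overlap is 2.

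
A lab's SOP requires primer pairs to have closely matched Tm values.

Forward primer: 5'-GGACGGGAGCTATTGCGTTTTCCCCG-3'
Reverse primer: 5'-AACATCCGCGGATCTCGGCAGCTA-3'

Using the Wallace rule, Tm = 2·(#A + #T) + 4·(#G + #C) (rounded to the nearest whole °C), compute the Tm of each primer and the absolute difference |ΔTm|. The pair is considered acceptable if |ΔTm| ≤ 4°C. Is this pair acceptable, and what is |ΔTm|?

|ΔTm| = 8°C; the pair is not acceptable.

Forward: A=3 T=7 G=9 C=7 → Tm = 2·10 + 4·16 = 84°C.
Reverse: A=6 T=4 G=6 C=8 → Tm = 2·10 + 4·14 = 76°C.
|ΔTm| = |84 − 76| = 8°C, > 4°C.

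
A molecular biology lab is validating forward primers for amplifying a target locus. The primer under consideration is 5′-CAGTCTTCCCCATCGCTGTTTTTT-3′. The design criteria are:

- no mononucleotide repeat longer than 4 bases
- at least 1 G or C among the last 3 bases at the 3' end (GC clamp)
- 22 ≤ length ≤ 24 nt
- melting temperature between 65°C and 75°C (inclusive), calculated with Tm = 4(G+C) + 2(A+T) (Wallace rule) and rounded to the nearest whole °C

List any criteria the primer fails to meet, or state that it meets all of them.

Fails: homopolymer run, GC clamp.

Base counts: A=2, T=11, G=3, C=8 (length 24).
homopolymer run: longest run = 6, exceeds 4 ✗
GC clamp: 3' end TTT has 0 G/C, need ≥1 ✗
length: length 24 ✓
Tm: Tm = 2·13 + 4·11 = 70°C ✓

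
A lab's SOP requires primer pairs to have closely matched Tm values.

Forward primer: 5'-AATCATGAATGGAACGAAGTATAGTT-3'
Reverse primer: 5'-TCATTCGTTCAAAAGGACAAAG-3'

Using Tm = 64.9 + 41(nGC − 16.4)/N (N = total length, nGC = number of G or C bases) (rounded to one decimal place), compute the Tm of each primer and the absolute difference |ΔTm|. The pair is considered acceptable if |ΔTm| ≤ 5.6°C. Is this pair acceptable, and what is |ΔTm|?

|ΔTm| = 2.5°C; the pair is acceptable.

Forward: G+C = 8, N = 26 → Tm = 64.9 + 41·(8 − 16.4)/26 = 51.7°C.
Reverse: G+C = 8, N = 22 → Tm = 64.9 + 41·(8 − 16.4)/22 = 49.2°C.
|ΔTm| = |51.7 − 49.2| = 2.5°C, ≤ 5.6°C.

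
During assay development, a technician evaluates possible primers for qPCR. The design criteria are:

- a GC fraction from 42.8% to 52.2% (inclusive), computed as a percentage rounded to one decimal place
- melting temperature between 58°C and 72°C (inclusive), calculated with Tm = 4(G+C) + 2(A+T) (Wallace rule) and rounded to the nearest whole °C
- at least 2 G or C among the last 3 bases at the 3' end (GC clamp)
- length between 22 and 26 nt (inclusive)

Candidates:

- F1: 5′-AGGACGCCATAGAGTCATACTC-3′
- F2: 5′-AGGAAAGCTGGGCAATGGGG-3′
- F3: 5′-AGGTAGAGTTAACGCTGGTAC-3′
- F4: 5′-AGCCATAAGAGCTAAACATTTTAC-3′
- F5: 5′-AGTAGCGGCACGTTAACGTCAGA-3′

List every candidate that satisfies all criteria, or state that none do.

F1 only.

F1 (22 nt, A=7 T=4 G=5 C=6): GC 11/22 = 50.0% ✓; Tm = 2·11 + 4·11 = 66°C ✓; 3' end CTC has 2 G/C ✓; length 22 ✓ — passes.
F2 (20 nt, A=6 T=2 G=10 C=2): GC 12/20 = 60.0%, outside 42.8–52.2% ✗; Tm = 2·8 + 4·12 = 64°C ✓; 3' end GGG has 3 G/C ✓; length 20, outside 22–26 ✗ — fails.
F3 (21 nt, A=6 T=5 G=7 C=3): GC 10/21 = 47.6% ✓; Tm = 2·11 + 4·10 = 62°C ✓; 3' end TAC has 1 G/C, need ≥2 ✗; length 21, outside 22–26 ✗ — fails.
F4 (24 nt, A=10 T=6 G=3 C=5): GC 8/24 = 33.3%, outside 42.8–52.2% ✗; Tm = 2·16 + 4·8 = 64°C ✓; 3' end TAC has 1 G/C, need ≥2 ✗; length 24 ✓ — fails.
F5 (23 nt, A=7 T=4 G=7 C=5): GC 12/23 = 52.2% ✓; Tm = 2·11 + 4·12 = 70°C ✓; 3' end AGA has 1 G/C, need ≥2 ✗; length 23 ✓ — fails.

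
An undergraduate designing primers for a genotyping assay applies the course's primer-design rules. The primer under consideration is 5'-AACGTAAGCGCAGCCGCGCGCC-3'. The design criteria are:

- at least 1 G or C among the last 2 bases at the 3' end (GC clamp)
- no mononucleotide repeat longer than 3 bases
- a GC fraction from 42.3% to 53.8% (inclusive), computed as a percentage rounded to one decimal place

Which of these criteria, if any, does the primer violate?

Base counts: A=5, T=1, G=7, C=9 (length 22).
GC clamp: 3' end CC has 2 G/C ✓
homopolymer run: longest run = 2 ✓
GC content: GC 16/22 = 72.7%, outside 42.3–53.8% ✗

Fails: GC content.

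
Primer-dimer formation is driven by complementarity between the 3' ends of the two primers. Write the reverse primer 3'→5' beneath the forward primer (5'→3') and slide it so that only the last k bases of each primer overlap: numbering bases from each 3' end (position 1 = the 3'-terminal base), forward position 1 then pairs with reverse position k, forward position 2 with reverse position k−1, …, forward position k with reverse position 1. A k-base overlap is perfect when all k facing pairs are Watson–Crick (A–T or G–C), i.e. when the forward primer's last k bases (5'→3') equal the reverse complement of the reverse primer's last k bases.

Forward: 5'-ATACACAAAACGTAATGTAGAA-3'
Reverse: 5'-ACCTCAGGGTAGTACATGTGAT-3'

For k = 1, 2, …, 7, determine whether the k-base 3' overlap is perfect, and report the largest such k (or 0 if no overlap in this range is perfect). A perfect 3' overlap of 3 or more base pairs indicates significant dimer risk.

Longest perfect overlap: 1 complementary base pair; below the dimer-risk threshold (threshold 3).

Last 7 bases (5'→3') — forward …TGTAGAA, reverse …ATGTGAT.
Reverse complement of the reverse primer's last 7 bases: ATCACAT; its first k bases are the reverse complement of the reverse primer's last k bases, so a perfect k-base overlap needs the forward primer's last k bases to equal them.
Comparing (forward last k vs required): k=1: A vs A ✓; k=2: AA vs AT ✗; k=3: GAA vs ATC ✗; k=4: AGAA vs ATCA ✗; k=5: TAGAA vs ATCAC ✗; k=6: GTAGAA vs ATCACA ✗; k=7: TGTAGAA vs ATCACAT ✗.
Only k = 1 is perfect, so the longest perfect 3' overlap is 1.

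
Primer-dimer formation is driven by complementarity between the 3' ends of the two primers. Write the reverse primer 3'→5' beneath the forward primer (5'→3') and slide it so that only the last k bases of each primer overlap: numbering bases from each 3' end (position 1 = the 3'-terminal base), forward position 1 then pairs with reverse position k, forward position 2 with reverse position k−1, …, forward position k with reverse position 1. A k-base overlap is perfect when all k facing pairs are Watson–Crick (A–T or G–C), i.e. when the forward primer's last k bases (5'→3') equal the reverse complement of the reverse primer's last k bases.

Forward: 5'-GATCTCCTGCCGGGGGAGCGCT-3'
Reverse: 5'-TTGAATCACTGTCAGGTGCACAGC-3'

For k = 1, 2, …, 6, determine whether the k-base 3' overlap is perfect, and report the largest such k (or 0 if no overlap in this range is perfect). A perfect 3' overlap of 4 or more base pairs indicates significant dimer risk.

Longest perfect overlap: 3 complementary base pairs; below the dimer-risk threshold (threshold 4).

Last 6 bases (5'→3') — forward …AGCGCT, reverse …CACAGC.
Reverse complement of the reverse primer's last 6 bases: GCTGTG; its first k bases are the reverse complement of the reverse primer's last k bases, so a perfect k-base overlap needs the forward primer's last k bases to equal them.
Comparing (forward last k vs required): k=1: T vs G ✗; k=2: CT vs GC ✗; k=3: GCT vs GCT ✓; k=4: CGCT vs GCTG ✗; k=5: GCGCT vs GCTGT ✗; k=6: AGCGCT vs GCTGTG ✗.
Only k = 3 is perfect, so the longest perfect 3' overlap is 3.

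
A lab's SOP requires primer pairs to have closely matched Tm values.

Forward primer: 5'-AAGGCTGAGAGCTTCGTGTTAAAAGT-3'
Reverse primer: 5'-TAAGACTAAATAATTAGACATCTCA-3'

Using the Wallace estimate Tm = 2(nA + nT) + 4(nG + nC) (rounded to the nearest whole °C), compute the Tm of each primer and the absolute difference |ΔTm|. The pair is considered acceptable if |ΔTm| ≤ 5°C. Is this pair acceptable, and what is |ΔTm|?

Forward: A=8 T=7 G=8 C=3 → Tm = 2·15 + 4·11 = 74°C.
Reverse: A=12 T=7 G=2 C=4 → Tm = 2·19 + 4·6 = 62°C.
|ΔTm| = |74 − 62| = 12°C, > 5°C.

|ΔTm| = 12°C; the pair is not acceptable.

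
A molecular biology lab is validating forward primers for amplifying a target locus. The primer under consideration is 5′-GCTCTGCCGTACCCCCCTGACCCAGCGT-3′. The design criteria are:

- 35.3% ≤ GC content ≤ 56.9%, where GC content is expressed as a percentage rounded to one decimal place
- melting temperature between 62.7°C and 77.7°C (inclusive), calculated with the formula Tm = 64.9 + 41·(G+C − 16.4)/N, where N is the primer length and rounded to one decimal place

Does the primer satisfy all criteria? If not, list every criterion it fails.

Fails: GC content.

Base counts: A=3, T=5, G=6, C=14 (length 28).
GC content: GC 20/28 = 71.4%, outside 35.3–56.9% ✗
Tm: Tm = 64.9 + 41·(20 − 16.4)/28 = 70.2°C ✓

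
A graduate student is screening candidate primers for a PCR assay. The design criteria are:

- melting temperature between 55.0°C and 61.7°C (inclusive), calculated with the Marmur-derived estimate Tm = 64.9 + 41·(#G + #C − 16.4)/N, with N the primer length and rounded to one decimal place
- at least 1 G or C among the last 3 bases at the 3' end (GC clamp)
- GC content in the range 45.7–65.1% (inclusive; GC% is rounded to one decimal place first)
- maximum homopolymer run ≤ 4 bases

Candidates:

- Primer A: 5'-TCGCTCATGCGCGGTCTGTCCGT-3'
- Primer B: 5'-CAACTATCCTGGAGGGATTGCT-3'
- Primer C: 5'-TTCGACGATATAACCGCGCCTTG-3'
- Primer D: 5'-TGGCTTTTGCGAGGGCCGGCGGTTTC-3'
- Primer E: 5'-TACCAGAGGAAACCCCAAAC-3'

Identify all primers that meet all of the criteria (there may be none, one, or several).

Primer C only.

Primer A (23 nt, A=1 T=7 G=7 C=8): Tm = 64.9 + 41·(15 − 16.4)/23 = 62.4°C, outside 55.0–61.7°C ✗; 3' end CGT has 2 G/C ✓; GC 15/23 = 65.2%, outside 45.7–65.1% ✗; longest run = 2 ✓ — fails.
Primer B (22 nt, A=5 T=6 G=6 C=5): Tm = 64.9 + 41·(11 − 16.4)/22 = 54.8°C, outside 55.0–61.7°C ✗; 3' end GCT has 2 G/C ✓; GC 11/22 = 50.0% ✓; longest run = 3 ✓ — fails.
Primer C (23 nt, A=5 T=6 G=5 C=7): Tm = 64.9 + 41·(12 − 16.4)/23 = 57.1°C ✓; 3' end TTG has 1 G/C ✓; GC 12/23 = 52.2% ✓; longest run = 2 ✓ — passes.
Primer D (26 nt, A=1 T=8 G=11 C=6): Tm = 64.9 + 41·(17 − 16.4)/26 = 65.8°C, outside 55.0–61.7°C ✗; 3' end TTC has 1 G/C ✓; GC 17/26 = 65.4%, outside 45.7–65.1% ✗; longest run = 4 ✓ — fails.
Primer E (20 nt, A=9 T=1 G=3 C=7): Tm = 64.9 + 41·(10 − 16.4)/20 = 51.8°C, outside 55.0–61.7°C ✗; 3' end AAC has 1 G/C ✓; GC 10/20 = 50.0% ✓; longest run = 4 ✓ — fails.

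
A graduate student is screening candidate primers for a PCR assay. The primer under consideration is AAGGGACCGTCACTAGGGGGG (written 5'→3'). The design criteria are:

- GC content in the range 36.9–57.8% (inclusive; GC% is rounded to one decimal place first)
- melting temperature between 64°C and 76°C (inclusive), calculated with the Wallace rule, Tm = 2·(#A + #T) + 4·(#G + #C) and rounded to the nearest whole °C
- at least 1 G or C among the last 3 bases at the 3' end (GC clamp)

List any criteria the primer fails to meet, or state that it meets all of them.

Base counts: A=5, T=2, G=10, C=4 (length 21).
GC content: GC 14/21 = 66.7%, outside 36.9–57.8% ✗
Tm: Tm = 2·7 + 4·14 = 70°C ✓
GC clamp: 3' end GGG has 3 G/C ✓

Fails: GC content.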